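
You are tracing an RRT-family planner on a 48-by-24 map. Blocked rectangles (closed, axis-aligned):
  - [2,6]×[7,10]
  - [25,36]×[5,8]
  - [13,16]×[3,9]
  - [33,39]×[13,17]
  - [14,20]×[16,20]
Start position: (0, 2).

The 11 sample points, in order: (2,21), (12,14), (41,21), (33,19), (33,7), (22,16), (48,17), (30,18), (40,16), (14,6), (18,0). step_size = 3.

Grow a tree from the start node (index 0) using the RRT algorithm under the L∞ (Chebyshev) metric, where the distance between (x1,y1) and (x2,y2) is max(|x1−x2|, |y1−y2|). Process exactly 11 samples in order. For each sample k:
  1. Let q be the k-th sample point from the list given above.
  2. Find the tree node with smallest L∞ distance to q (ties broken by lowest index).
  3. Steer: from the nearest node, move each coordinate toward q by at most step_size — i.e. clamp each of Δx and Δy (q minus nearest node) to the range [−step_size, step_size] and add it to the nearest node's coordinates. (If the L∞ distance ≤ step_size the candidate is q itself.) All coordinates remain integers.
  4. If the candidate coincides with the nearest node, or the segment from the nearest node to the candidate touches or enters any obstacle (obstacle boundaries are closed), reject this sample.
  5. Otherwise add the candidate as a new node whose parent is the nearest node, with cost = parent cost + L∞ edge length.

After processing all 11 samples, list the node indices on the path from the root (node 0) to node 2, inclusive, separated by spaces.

1. q=(2,21) nearest=0 d=19 new=(2,5) → add node 1 parent=0 cost=3
2. q=(12,14) nearest=1 d=10 new=(5,8) → blocked by [2,6]×[7,10], reject
3. q=(41,21) nearest=1 d=39 new=(5,8) → blocked by [2,6]×[7,10], reject
4. q=(33,19) nearest=1 d=31 new=(5,8) → blocked by [2,6]×[7,10], reject
5. q=(33,7) nearest=1 d=31 new=(5,7) → blocked by [2,6]×[7,10], reject
6. q=(22,16) nearest=1 d=20 new=(5,8) → blocked by [2,6]×[7,10], reject
7. q=(48,17) nearest=1 d=46 new=(5,8) → blocked by [2,6]×[7,10], reject
8. q=(30,18) nearest=1 d=28 new=(5,8) → blocked by [2,6]×[7,10], reject
9. q=(40,16) nearest=1 d=38 new=(5,8) → blocked by [2,6]×[7,10], reject
10. q=(14,6) nearest=1 d=12 new=(5,6) → add node 2 parent=1 cost=6
11. q=(18,0) nearest=2 d=13 new=(8,3) → add node 3 parent=2 cost=9

Path: 0 1 2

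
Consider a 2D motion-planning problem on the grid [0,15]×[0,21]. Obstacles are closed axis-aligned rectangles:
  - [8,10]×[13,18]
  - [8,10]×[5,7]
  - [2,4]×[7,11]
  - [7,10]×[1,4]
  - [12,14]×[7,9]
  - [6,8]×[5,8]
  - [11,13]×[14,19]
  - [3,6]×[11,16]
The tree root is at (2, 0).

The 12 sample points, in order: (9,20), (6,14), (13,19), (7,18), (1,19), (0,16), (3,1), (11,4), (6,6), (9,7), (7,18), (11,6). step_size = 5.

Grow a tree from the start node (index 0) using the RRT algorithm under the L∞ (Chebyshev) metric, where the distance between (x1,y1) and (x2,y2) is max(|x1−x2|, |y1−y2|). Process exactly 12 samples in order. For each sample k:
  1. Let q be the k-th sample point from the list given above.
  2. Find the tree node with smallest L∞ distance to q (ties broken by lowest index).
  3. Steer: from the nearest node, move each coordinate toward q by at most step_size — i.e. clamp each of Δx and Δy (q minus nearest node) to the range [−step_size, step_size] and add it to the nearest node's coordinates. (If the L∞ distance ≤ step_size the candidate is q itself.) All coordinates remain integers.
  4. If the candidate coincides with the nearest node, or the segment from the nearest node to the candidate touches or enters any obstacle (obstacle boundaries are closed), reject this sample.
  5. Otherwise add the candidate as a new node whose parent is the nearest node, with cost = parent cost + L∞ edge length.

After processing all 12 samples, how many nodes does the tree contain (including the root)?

1. q=(9,20) nearest=0 d=20 new=(7,5) → blocked by [6,8]×[5,8], reject
2. q=(6,14) nearest=0 d=14 new=(6,5) → blocked by [6,8]×[5,8], reject
3. q=(13,19) nearest=0 d=19 new=(7,5) → blocked by [6,8]×[5,8], reject
4. q=(7,18) nearest=0 d=18 new=(7,5) → blocked by [6,8]×[5,8], reject
5. q=(1,19) nearest=0 d=19 new=(1,5) → add node 1 parent=0 cost=5
6. q=(0,16) nearest=1 d=11 new=(0,10) → add node 2 parent=1 cost=10
7. q=(3,1) nearest=0 d=1 new=(3,1) → add node 3 parent=0 cost=1
8. q=(11,4) nearest=3 d=8 new=(8,4) → blocked by [7,10]×[1,4], reject
9. q=(6,6) nearest=1 d=5 new=(6,6) → blocked by [6,8]×[5,8], reject
10. q=(9,7) nearest=3 d=6 new=(8,6) → blocked by [8,10]×[5,7], reject
11. q=(7,18) nearest=2 d=8 new=(5,15) → blocked by [3,6]×[11,16], reject
12. q=(11,6) nearest=3 d=8 new=(8,6) → blocked by [8,10]×[5,7], reject

Node count: 4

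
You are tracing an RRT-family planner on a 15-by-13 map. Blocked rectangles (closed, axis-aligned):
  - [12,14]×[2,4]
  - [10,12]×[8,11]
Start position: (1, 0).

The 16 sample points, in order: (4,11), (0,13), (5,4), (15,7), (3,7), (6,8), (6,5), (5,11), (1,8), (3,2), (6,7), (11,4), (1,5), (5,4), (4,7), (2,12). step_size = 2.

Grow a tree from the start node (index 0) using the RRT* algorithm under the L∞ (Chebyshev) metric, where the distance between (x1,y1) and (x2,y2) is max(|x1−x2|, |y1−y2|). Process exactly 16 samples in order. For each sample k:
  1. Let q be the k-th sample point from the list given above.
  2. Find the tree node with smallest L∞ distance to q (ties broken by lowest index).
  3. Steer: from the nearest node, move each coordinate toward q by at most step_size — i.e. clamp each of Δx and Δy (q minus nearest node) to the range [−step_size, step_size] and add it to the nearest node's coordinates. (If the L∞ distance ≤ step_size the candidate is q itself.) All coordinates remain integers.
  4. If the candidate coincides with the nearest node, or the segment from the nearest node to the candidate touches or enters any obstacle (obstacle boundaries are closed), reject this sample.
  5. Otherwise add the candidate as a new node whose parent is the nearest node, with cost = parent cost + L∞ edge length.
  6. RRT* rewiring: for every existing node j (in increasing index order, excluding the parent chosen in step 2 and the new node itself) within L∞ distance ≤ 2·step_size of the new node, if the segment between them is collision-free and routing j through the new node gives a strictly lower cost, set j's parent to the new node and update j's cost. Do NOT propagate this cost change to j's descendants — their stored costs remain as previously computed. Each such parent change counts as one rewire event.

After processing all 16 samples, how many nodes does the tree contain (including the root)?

Node count: 15

1. q=(4,11) nearest=0 d=11 new=(3,2) → add node 1 parent=0 cost=2
2. q=(0,13) nearest=1 d=11 new=(1,4) → add node 2 parent=1 cost=4
3. q=(5,4) nearest=1 d=2 new=(5,4) → add node 3 parent=1 cost=4
4. q=(15,7) nearest=3 d=10 new=(7,6) → add node 4 parent=3 cost=6
5. q=(3,7) nearest=2 d=3 new=(3,6) → add node 5 parent=2 cost=6
6. q=(6,8) nearest=4 d=2 new=(6,8) → add node 6 parent=4 cost=8
7. q=(6,5) nearest=3 d=1 new=(6,5) → add node 7 parent=3 cost=5
8. q=(5,11) nearest=6 d=3 new=(5,10) → add node 8 parent=6 cost=10
9. q=(1,8) nearest=5 d=2 new=(1,8) → add node 9 parent=5 cost=8
10. q=(3,2) nearest=1 d=0 → coincident, reject
11. q=(6,7) nearest=4 d=1 new=(6,7) → add node 10 parent=4 cost=7
12. q=(11,4) nearest=4 d=4 new=(9,4) → add node 11 parent=4 cost=8
13. q=(1,5) nearest=2 d=1 new=(1,5) → add node 12 parent=2 cost=5
14. q=(5,4) nearest=3 d=0 → coincident, reject
15. q=(4,7) nearest=5 d=1 new=(4,7) → add node 13 parent=5 cost=7
16. q=(2,12) nearest=8 d=3 new=(3,12) → add node 14 parent=8 cost=12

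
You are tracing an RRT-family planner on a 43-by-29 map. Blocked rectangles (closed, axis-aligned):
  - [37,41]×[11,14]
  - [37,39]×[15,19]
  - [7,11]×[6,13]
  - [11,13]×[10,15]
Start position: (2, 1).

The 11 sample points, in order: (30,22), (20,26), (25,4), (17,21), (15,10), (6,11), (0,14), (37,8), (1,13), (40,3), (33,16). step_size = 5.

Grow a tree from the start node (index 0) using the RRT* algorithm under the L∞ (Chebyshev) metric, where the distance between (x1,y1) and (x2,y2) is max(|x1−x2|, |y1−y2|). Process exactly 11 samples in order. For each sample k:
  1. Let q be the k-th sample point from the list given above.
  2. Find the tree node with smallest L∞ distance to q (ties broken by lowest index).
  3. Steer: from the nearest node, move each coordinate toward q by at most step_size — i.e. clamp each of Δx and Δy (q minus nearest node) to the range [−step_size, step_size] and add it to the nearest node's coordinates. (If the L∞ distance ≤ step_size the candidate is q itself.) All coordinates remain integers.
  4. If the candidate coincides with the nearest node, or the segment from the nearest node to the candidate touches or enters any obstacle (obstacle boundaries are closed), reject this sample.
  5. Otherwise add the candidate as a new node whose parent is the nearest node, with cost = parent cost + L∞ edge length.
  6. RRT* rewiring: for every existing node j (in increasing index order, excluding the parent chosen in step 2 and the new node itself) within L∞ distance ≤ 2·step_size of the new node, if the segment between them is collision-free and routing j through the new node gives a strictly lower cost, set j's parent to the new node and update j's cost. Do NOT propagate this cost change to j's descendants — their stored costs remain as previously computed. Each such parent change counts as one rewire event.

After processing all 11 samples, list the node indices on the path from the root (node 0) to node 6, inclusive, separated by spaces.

Path: 0 1 5 6

1. q=(30,22) nearest=0 d=28 new=(7,6) → blocked by [7,11]×[6,13], reject
2. q=(20,26) nearest=0 d=25 new=(7,6) → blocked by [7,11]×[6,13], reject
3. q=(25,4) nearest=0 d=23 new=(7,4) → add node 1 parent=0 cost=5
4. q=(17,21) nearest=1 d=17 new=(12,9) → blocked by [7,11]×[6,13], reject
5. q=(15,10) nearest=1 d=8 new=(12,9) → blocked by [7,11]×[6,13], reject
6. q=(6,11) nearest=1 d=7 new=(6,9) → add node 2 parent=1 cost=10
7. q=(0,14) nearest=2 d=6 new=(1,14) → add node 3 parent=2 cost=15
8. q=(37,8) nearest=1 d=30 new=(12,8) → blocked by [7,11]×[6,13], reject
9. q=(1,13) nearest=3 d=1 new=(1,13) → add node 4 parent=3 cost=16
10. q=(40,3) nearest=1 d=33 new=(12,3) → add node 5 parent=1 cost=10
11. q=(33,16) nearest=5 d=21 new=(17,8) → add node 6 parent=5 cost=15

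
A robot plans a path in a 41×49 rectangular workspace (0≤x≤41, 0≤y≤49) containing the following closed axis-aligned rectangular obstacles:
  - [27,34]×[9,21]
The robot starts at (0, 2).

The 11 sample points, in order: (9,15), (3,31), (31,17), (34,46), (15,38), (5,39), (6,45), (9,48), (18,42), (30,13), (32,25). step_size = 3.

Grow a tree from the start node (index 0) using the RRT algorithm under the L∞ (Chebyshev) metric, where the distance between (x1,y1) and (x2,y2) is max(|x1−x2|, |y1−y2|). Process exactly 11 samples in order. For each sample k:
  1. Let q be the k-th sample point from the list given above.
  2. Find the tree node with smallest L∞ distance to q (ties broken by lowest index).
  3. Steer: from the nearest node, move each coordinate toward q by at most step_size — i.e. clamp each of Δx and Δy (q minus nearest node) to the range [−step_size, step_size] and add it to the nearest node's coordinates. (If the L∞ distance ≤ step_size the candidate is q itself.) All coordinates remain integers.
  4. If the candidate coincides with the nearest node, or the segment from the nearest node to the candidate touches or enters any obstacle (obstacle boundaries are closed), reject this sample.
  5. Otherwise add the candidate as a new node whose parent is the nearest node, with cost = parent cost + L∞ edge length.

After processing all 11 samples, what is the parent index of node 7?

Parent of node 7: 6

1. q=(9,15) nearest=0 d=13 new=(3,5) → add node 1 parent=0 cost=3
2. q=(3,31) nearest=1 d=26 new=(3,8) → add node 2 parent=1 cost=6
3. q=(31,17) nearest=1 d=28 new=(6,8) → add node 3 parent=1 cost=6
4. q=(34,46) nearest=2 d=38 new=(6,11) → add node 4 parent=2 cost=9
5. q=(15,38) nearest=4 d=27 new=(9,14) → add node 5 parent=4 cost=12
6. q=(5,39) nearest=5 d=25 new=(6,17) → add node 6 parent=5 cost=15
7. q=(6,45) nearest=6 d=28 new=(6,20) → add node 7 parent=6 cost=18
8. q=(9,48) nearest=7 d=28 new=(9,23) → add node 8 parent=7 cost=21
9. q=(18,42) nearest=8 d=19 new=(12,26) → add node 9 parent=8 cost=24
10. q=(30,13) nearest=9 d=18 new=(15,23) → add node 10 parent=9 cost=27
11. q=(32,25) nearest=10 d=17 new=(18,25) → add node 11 parent=10 cost=30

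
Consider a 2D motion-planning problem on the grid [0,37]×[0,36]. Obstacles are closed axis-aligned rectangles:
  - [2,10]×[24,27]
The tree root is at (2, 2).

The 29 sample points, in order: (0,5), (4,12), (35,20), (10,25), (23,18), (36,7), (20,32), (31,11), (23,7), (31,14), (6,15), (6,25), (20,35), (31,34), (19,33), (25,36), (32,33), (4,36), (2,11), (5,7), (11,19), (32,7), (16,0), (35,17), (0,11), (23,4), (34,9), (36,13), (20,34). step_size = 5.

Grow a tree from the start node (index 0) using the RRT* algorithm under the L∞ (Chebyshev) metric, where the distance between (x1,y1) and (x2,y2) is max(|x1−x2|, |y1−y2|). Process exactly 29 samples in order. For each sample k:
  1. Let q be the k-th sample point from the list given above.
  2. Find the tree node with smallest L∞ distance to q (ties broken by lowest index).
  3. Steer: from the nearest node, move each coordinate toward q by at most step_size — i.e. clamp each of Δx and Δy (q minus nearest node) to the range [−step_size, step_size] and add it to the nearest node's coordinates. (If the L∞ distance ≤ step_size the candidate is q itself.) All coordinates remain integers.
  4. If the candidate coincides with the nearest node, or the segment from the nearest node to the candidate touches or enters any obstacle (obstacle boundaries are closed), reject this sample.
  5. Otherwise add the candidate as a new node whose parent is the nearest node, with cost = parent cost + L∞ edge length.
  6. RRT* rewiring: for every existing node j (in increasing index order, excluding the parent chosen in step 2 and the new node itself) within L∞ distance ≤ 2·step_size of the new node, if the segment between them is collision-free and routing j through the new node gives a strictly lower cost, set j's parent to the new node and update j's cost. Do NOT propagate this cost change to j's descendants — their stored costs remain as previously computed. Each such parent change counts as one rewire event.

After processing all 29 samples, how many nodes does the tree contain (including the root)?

Node count: 29

1. q=(0,5) nearest=0 d=3 new=(0,5) → add node 1 parent=0 cost=3
2. q=(4,12) nearest=1 d=7 new=(4,10) → add node 2 parent=1 cost=8
3. q=(35,20) nearest=2 d=31 new=(9,15) → add node 3 parent=2 cost=13
4. q=(10,25) nearest=3 d=10 new=(10,20) → add node 4 parent=3 cost=18
5. q=(23,18) nearest=4 d=13 new=(15,18) → add node 5 parent=4 cost=23
6. q=(36,7) nearest=5 d=21 new=(20,13) → add node 6 parent=5 cost=28
7. q=(20,32) nearest=4 d=12 new=(15,25) → add node 7 parent=4 cost=23
8. q=(31,11) nearest=6 d=11 new=(25,11) → add node 8 parent=6 cost=33
9. q=(23,7) nearest=8 d=4 new=(23,7) → add node 9 parent=8 cost=37
10. q=(31,14) nearest=8 d=6 new=(30,14) → add node 10 parent=8 cost=38
11. q=(6,15) nearest=3 d=3 new=(6,15) → add node 11 parent=3 cost=16
12. q=(6,25) nearest=4 d=5 new=(6,25) → blocked by [2,10]×[24,27], reject
13. q=(20,35) nearest=7 d=10 new=(20,30) → add node 12 parent=7 cost=28
14. q=(31,34) nearest=12 d=11 new=(25,34) → add node 13 parent=12 cost=33
15. q=(19,33) nearest=12 d=3 new=(19,33) → add node 14 parent=12 cost=31
16. q=(25,36) nearest=13 d=2 new=(25,36) → add node 15 parent=13 cost=35
17. q=(32,33) nearest=13 d=7 new=(30,33) → add node 16 parent=13 cost=38
18. q=(4,36) nearest=7 d=11 new=(10,30) → add node 17 parent=7 cost=28
19. q=(2,11) nearest=2 d=2 new=(2,11) → add node 18 parent=2 cost=10; rewire 11→18 (14<16)
20. q=(5,7) nearest=2 d=3 new=(5,7) → add node 19 parent=2 cost=11
21. q=(11,19) nearest=4 d=1 new=(11,19) → add node 20 parent=4 cost=19
22. q=(32,7) nearest=8 d=7 new=(30,7) → add node 21 parent=8 cost=38
23. q=(16,0) nearest=9 d=7 new=(18,2) → add node 22 parent=9 cost=42
24. q=(35,17) nearest=10 d=5 new=(35,17) → add node 23 parent=10 cost=43
25. q=(0,11) nearest=18 d=2 new=(0,11) → add node 24 parent=18 cost=12
26. q=(23,4) nearest=9 d=3 new=(23,4) → add node 25 parent=9 cost=40
27. q=(34,9) nearest=21 d=4 new=(34,9) → add node 26 parent=21 cost=42
28. q=(36,13) nearest=23 d=4 new=(36,13) → add node 27 parent=23 cost=47
29. q=(20,34) nearest=14 d=1 new=(20,34) → add node 28 parent=14 cost=32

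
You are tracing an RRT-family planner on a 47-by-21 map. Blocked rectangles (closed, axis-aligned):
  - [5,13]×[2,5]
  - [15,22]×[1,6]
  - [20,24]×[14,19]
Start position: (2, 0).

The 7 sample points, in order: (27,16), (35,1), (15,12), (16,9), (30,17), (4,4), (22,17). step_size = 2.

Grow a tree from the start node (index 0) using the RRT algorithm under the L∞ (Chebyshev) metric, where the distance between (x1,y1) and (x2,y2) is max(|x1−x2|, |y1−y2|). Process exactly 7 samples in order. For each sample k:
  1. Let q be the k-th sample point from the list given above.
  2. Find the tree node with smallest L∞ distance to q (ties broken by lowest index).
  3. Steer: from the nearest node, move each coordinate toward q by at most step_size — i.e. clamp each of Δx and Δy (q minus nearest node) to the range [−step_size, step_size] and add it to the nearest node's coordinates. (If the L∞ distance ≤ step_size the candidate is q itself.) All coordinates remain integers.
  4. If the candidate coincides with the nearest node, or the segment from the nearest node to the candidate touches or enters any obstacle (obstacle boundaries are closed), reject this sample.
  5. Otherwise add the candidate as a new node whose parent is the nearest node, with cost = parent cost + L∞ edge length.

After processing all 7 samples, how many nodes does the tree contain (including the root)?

Node count: 4

1. q=(27,16) nearest=0 d=25 new=(4,2) → add node 1 parent=0 cost=2
2. q=(35,1) nearest=1 d=31 new=(6,1) → add node 2 parent=1 cost=4
3. q=(15,12) nearest=1 d=11 new=(6,4) → blocked by [5,13]×[2,5], reject
4. q=(16,9) nearest=2 d=10 new=(8,3) → blocked by [5,13]×[2,5], reject
5. q=(30,17) nearest=2 d=24 new=(8,3) → blocked by [5,13]×[2,5], reject
6. q=(4,4) nearest=1 d=2 new=(4,4) → add node 3 parent=1 cost=4
7. q=(22,17) nearest=2 d=16 new=(8,3) → blocked by [5,13]×[2,5], reject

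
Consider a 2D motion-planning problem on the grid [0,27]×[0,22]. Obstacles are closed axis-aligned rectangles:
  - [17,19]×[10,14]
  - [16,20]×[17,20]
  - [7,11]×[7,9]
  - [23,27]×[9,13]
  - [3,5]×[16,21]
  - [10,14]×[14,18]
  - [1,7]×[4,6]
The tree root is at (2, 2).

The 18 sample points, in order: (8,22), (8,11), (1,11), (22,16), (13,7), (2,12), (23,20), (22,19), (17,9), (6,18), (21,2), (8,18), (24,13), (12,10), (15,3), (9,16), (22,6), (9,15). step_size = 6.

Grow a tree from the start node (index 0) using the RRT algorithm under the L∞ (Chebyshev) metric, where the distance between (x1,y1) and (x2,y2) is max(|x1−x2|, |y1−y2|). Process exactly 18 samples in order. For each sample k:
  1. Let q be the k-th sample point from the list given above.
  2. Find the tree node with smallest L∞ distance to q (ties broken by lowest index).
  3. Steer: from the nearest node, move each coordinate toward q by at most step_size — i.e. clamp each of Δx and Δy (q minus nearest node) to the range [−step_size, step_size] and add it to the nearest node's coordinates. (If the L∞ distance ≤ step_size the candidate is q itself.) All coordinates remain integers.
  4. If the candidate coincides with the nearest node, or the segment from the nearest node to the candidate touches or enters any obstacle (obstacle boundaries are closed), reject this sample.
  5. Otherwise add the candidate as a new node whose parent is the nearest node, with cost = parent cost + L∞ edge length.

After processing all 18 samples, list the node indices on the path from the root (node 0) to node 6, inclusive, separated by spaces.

Path: 0 1 2 3 6

1. q=(8,22) nearest=0 d=20 new=(8,8) → blocked by [7,11]×[7,9], reject
2. q=(8,11) nearest=0 d=9 new=(8,8) → blocked by [7,11]×[7,9], reject
3. q=(1,11) nearest=0 d=9 new=(1,8) → blocked by [1,7]×[4,6], reject
4. q=(22,16) nearest=0 d=20 new=(8,8) → blocked by [7,11]×[7,9], reject
5. q=(13,7) nearest=0 d=11 new=(8,7) → blocked by [7,11]×[7,9], reject
6. q=(2,12) nearest=0 d=10 new=(2,8) → blocked by [1,7]×[4,6], reject
7. q=(23,20) nearest=0 d=21 new=(8,8) → blocked by [7,11]×[7,9], reject
8. q=(22,19) nearest=0 d=20 new=(8,8) → blocked by [7,11]×[7,9], reject
9. q=(17,9) nearest=0 d=15 new=(8,8) → blocked by [7,11]×[7,9], reject
10. q=(6,18) nearest=0 d=16 new=(6,8) → blocked by [1,7]×[4,6], reject
11. q=(21,2) nearest=0 d=19 new=(8,2) → add node 1 parent=0 cost=6
12. q=(8,18) nearest=0 d=16 new=(8,8) → blocked by [7,11]×[7,9], reject
13. q=(24,13) nearest=1 d=16 new=(14,8) → add node 2 parent=1 cost=12
14. q=(12,10) nearest=2 d=2 new=(12,10) → add node 3 parent=2 cost=14
15. q=(15,3) nearest=2 d=5 new=(15,3) → add node 4 parent=2 cost=17
16. q=(9,16) nearest=3 d=6 new=(9,16) → blocked by [10,14]×[14,18], reject
17. q=(22,6) nearest=4 d=7 new=(21,6) → add node 5 parent=4 cost=23
18. q=(9,15) nearest=3 d=5 new=(9,15) → add node 6 parent=3 cost=19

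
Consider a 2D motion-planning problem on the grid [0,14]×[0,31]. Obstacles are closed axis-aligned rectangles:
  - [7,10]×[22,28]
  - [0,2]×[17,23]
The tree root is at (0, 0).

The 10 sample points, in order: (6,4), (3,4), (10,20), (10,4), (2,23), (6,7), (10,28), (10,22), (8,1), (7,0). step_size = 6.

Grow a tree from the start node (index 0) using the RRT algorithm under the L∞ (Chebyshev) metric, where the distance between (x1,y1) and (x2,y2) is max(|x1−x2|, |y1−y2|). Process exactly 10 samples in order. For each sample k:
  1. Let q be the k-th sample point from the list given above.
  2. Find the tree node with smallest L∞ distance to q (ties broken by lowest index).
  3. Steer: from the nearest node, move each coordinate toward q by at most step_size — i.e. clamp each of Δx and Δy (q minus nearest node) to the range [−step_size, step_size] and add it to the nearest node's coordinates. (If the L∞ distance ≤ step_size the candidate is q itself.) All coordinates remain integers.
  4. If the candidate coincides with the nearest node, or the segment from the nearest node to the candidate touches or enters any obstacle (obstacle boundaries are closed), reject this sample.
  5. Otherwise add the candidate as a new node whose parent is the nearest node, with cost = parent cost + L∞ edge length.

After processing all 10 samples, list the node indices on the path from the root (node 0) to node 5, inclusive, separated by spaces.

Path: 0 1 3 5

1. q=(6,4) nearest=0 d=6 new=(6,4) → add node 1 parent=0 cost=6
2. q=(3,4) nearest=1 d=3 new=(3,4) → add node 2 parent=1 cost=9
3. q=(10,20) nearest=1 d=16 new=(10,10) → add node 3 parent=1 cost=12
4. q=(10,4) nearest=1 d=4 new=(10,4) → add node 4 parent=1 cost=10
5. q=(2,23) nearest=3 d=13 new=(4,16) → add node 5 parent=3 cost=18
6. q=(6,7) nearest=1 d=3 new=(6,7) → add node 6 parent=1 cost=9
7. q=(10,28) nearest=5 d=12 new=(10,22) → blocked by [7,10]×[22,28], reject
8. q=(10,22) nearest=5 d=6 new=(10,22) → blocked by [7,10]×[22,28], reject
9. q=(8,1) nearest=1 d=3 new=(8,1) → add node 7 parent=1 cost=9
10. q=(7,0) nearest=7 d=1 new=(7,0) → add node 8 parent=7 cost=10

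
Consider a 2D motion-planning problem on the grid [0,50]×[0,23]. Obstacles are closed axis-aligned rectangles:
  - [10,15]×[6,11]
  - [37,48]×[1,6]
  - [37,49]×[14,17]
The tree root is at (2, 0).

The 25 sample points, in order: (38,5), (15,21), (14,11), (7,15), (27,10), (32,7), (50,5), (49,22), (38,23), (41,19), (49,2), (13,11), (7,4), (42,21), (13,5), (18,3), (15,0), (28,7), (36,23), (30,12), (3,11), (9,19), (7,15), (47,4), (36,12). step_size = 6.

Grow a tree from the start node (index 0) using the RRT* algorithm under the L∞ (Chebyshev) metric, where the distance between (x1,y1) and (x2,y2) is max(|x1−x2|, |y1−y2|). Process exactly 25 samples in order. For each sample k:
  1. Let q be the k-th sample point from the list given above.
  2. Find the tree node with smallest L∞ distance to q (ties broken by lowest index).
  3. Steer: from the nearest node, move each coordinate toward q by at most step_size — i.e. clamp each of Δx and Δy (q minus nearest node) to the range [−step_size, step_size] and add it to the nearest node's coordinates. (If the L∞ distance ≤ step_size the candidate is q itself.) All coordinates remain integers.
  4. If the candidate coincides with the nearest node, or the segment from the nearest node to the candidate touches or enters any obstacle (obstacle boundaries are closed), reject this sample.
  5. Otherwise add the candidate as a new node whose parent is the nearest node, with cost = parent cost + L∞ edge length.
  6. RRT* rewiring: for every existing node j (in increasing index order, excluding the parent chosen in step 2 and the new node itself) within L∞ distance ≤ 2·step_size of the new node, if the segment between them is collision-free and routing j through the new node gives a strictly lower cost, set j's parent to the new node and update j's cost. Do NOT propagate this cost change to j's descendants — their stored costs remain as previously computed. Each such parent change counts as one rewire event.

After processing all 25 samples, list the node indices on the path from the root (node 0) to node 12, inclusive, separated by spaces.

Path: 0 1 3 4 6 11 12

1. q=(38,5) nearest=0 d=36 new=(8,5) → add node 1 parent=0 cost=6
2. q=(15,21) nearest=1 d=16 new=(14,11) → blocked by [10,15]×[6,11], reject
3. q=(14,11) nearest=1 d=6 new=(14,11) → blocked by [10,15]×[6,11], reject
4. q=(7,15) nearest=1 d=10 new=(7,11) → add node 2 parent=1 cost=12
5. q=(27,10) nearest=1 d=19 new=(14,10) → blocked by [10,15]×[6,11], reject
6. q=(32,7) nearest=1 d=24 new=(14,7) → blocked by [10,15]×[6,11], reject
7. q=(50,5) nearest=1 d=42 new=(14,5) → add node 3 parent=1 cost=12
8. q=(49,22) nearest=3 d=35 new=(20,11) → blocked by [10,15]×[6,11], reject
9. q=(38,23) nearest=3 d=24 new=(20,11) → blocked by [10,15]×[6,11], reject
10. q=(41,19) nearest=3 d=27 new=(20,11) → blocked by [10,15]×[6,11], reject
11. q=(49,2) nearest=3 d=35 new=(20,2) → add node 4 parent=3 cost=18
12. q=(13,11) nearest=1 d=6 new=(13,11) → blocked by [10,15]×[6,11], reject
13. q=(7,4) nearest=1 d=1 new=(7,4) → add node 5 parent=1 cost=7
14. q=(42,21) nearest=4 d=22 new=(26,8) → add node 6 parent=4 cost=24
15. q=(13,5) nearest=3 d=1 new=(13,5) → add node 7 parent=3 cost=13
16. q=(18,3) nearest=4 d=2 new=(18,3) → add node 8 parent=4 cost=20
17. q=(15,0) nearest=8 d=3 new=(15,0) → add node 9 parent=8 cost=23
18. q=(28,7) nearest=6 d=2 new=(28,7) → add node 10 parent=6 cost=26
19. q=(36,23) nearest=6 d=15 new=(32,14) → add node 11 parent=6 cost=30
20. q=(30,12) nearest=11 d=2 new=(30,12) → add node 12 parent=11 cost=32
21. q=(3,11) nearest=2 d=4 new=(3,11) → add node 13 parent=2 cost=16
22. q=(9,19) nearest=2 d=8 new=(9,17) → add node 14 parent=2 cost=18
23. q=(7,15) nearest=14 d=2 new=(7,15) → add node 15 parent=14 cost=20
24. q=(47,4) nearest=11 d=15 new=(38,8) → add node 16 parent=11 cost=36
25. q=(36,12) nearest=11 d=4 new=(36,12) → add node 17 parent=11 cost=34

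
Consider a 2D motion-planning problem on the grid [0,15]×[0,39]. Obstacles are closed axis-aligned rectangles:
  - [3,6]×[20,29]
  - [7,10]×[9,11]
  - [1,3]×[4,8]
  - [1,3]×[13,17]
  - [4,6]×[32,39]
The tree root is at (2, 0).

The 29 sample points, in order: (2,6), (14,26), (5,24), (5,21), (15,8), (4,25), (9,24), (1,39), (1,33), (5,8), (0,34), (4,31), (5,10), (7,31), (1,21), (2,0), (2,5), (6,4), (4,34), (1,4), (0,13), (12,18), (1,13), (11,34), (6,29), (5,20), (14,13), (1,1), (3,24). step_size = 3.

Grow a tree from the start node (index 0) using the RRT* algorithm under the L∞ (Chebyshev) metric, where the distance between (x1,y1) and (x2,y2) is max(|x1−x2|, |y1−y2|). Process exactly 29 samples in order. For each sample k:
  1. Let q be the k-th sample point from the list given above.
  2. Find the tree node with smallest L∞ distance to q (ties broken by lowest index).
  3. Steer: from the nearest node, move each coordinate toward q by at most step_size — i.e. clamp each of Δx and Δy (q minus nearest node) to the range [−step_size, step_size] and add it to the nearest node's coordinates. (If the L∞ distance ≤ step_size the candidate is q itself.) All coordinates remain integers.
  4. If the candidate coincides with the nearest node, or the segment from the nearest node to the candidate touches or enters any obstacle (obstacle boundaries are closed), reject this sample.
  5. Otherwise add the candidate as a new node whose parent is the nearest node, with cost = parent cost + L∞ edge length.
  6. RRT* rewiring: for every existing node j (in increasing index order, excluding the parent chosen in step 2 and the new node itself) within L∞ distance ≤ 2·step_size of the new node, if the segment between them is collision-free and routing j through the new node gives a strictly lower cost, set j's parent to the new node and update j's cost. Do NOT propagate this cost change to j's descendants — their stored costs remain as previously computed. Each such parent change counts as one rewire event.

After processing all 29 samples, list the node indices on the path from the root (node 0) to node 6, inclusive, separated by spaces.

Path: 0 2 3 4 5 6

1. q=(2,6) nearest=0 d=6 new=(2,3) → add node 1 parent=0 cost=3
2. q=(14,26) nearest=1 d=23 new=(5,6) → blocked by [1,3]×[4,8], reject
3. q=(5,24) nearest=1 d=21 new=(5,6) → blocked by [1,3]×[4,8], reject
4. q=(5,21) nearest=1 d=18 new=(5,6) → blocked by [1,3]×[4,8], reject
5. q=(15,8) nearest=0 d=13 new=(5,3) → add node 2 parent=0 cost=3
6. q=(4,25) nearest=1 d=22 new=(4,6) → blocked by [1,3]×[4,8], reject
7. q=(9,24) nearest=1 d=21 new=(5,6) → blocked by [1,3]×[4,8], reject
8. q=(1,39) nearest=1 d=36 new=(1,6) → blocked by [1,3]×[4,8], reject
9. q=(1,33) nearest=1 d=30 new=(1,6) → blocked by [1,3]×[4,8], reject
10. q=(5,8) nearest=1 d=5 new=(5,6) → blocked by [1,3]×[4,8], reject
11. q=(0,34) nearest=1 d=31 new=(0,6) → blocked by [1,3]×[4,8], reject
12. q=(4,31) nearest=1 d=28 new=(4,6) → blocked by [1,3]×[4,8], reject
13. q=(5,10) nearest=1 d=7 new=(5,6) → blocked by [1,3]×[4,8], reject
14. q=(7,31) nearest=1 d=28 new=(5,6) → blocked by [1,3]×[4,8], reject
15. q=(1,21) nearest=1 d=18 new=(1,6) → blocked by [1,3]×[4,8], reject
16. q=(2,0) nearest=0 d=0 → coincident, reject
17. q=(2,5) nearest=1 d=2 new=(2,5) → blocked by [1,3]×[4,8], reject
18. q=(6,4) nearest=2 d=1 new=(6,4) → add node 3 parent=2 cost=4
19. q=(4,34) nearest=3 d=30 new=(4,7) → add node 4 parent=3 cost=7
20. q=(1,4) nearest=1 d=1 new=(1,4) → blocked by [1,3]×[4,8], reject
21. q=(0,13) nearest=4 d=6 new=(1,10) → blocked by [1,3]×[4,8], reject
22. q=(12,18) nearest=4 d=11 new=(7,10) → blocked by [7,10]×[9,11], reject
23. q=(1,13) nearest=4 d=6 new=(1,10) → blocked by [1,3]×[4,8], reject
24. q=(11,34) nearest=4 d=27 new=(7,10) → blocked by [7,10]×[9,11], reject
25. q=(6,29) nearest=4 d=22 new=(6,10) → add node 5 parent=4 cost=10
26. q=(5,20) nearest=5 d=10 new=(5,13) → add node 6 parent=5 cost=13
27. q=(14,13) nearest=5 d=8 new=(9,13) → blocked by [7,10]×[9,11], reject
28. q=(1,1) nearest=0 d=1 new=(1,1) → add node 7 parent=0 cost=1
29. q=(3,24) nearest=6 d=11 new=(3,16) → blocked by [1,3]×[13,17], reject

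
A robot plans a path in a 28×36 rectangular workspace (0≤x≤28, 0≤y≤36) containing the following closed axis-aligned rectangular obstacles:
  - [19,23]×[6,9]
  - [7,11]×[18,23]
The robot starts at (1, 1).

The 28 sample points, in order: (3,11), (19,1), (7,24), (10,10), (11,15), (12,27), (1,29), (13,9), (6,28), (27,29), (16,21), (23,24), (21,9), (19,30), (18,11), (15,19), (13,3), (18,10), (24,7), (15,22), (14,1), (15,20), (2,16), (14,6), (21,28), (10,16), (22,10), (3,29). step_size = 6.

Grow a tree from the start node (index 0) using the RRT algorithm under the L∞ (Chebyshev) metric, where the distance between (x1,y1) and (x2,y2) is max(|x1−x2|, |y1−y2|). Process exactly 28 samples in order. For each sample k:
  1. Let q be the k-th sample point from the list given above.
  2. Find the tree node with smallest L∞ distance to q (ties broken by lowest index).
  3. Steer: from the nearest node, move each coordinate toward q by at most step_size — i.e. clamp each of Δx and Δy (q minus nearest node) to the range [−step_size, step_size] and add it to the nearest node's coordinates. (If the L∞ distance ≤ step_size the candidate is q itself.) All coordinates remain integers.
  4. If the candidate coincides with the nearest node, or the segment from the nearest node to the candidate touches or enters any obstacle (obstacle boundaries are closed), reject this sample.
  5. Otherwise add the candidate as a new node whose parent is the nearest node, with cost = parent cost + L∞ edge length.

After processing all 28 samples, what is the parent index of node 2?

1. q=(3,11) nearest=0 d=10 new=(3,7) → add node 1 parent=0 cost=6
2. q=(19,1) nearest=1 d=16 new=(9,1) → add node 2 parent=1 cost=12
3. q=(7,24) nearest=1 d=17 new=(7,13) → add node 3 parent=1 cost=12
4. q=(10,10) nearest=3 d=3 new=(10,10) → add node 4 parent=3 cost=15
5. q=(11,15) nearest=3 d=4 new=(11,15) → add node 5 parent=3 cost=16
6. q=(12,27) nearest=5 d=12 new=(12,21) → add node 6 parent=5 cost=22
7. q=(1,29) nearest=6 d=11 new=(6,27) → blocked by [7,11]×[18,23], reject
8. q=(13,9) nearest=4 d=3 new=(13,9) → add node 7 parent=4 cost=18
9. q=(6,28) nearest=6 d=7 new=(6,27) → blocked by [7,11]×[18,23], reject
10. q=(27,29) nearest=6 d=15 new=(18,27) → add node 8 parent=6 cost=28
11. q=(16,21) nearest=6 d=4 new=(16,21) → add node 9 parent=6 cost=26
12. q=(23,24) nearest=8 d=5 new=(23,24) → add node 10 parent=8 cost=33
13. q=(21,9) nearest=7 d=8 new=(19,9) → blocked by [19,23]×[6,9], reject
14. q=(19,30) nearest=8 d=3 new=(19,30) → add node 11 parent=8 cost=31
15. q=(18,11) nearest=7 d=5 new=(18,11) → add node 12 parent=7 cost=23
16. q=(15,19) nearest=9 d=2 new=(15,19) → add node 13 parent=9 cost=28
17. q=(13,3) nearest=2 d=4 new=(13,3) → add node 14 parent=2 cost=16
18. q=(18,10) nearest=12 d=1 new=(18,10) → add node 15 parent=12 cost=24
19. q=(24,7) nearest=12 d=6 new=(24,7) → blocked by [19,23]×[6,9], reject
20. q=(15,22) nearest=9 d=1 new=(15,22) → add node 16 parent=9 cost=27
21. q=(14,1) nearest=14 d=2 new=(14,1) → add node 17 parent=14 cost=18
22. q=(15,20) nearest=9 d=1 new=(15,20) → add node 18 parent=9 cost=27
23. q=(2,16) nearest=3 d=5 new=(2,16) → add node 19 parent=3 cost=17
24. q=(14,6) nearest=7 d=3 new=(14,6) → add node 20 parent=7 cost=21
25. q=(21,28) nearest=11 d=2 new=(21,28) → add node 21 parent=11 cost=33
26. q=(10,16) nearest=5 d=1 new=(10,16) → add node 22 parent=5 cost=17
27. q=(22,10) nearest=12 d=4 new=(22,10) → add node 23 parent=12 cost=27
28. q=(3,29) nearest=6 d=9 new=(6,27) → blocked by [7,11]×[18,23], reject

Parent of node 2: 1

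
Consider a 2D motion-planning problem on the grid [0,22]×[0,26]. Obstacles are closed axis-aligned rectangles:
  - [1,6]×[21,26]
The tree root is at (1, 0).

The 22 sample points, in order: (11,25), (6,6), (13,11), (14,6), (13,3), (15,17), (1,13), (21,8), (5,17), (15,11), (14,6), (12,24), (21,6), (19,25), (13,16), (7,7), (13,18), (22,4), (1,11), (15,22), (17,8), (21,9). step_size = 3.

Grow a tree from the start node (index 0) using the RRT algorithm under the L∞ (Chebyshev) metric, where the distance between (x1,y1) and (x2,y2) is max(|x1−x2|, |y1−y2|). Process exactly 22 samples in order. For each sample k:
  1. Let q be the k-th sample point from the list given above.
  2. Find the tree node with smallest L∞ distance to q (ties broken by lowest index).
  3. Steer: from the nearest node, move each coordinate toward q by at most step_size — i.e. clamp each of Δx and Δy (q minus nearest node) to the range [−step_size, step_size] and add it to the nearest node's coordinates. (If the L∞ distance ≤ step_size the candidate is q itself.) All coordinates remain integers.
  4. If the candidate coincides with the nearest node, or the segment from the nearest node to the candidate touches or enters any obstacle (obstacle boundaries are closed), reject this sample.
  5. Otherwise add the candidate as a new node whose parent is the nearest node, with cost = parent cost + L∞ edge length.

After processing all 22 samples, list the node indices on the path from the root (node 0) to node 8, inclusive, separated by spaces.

1. q=(11,25) nearest=0 d=25 new=(4,3) → add node 1 parent=0 cost=3
2. q=(6,6) nearest=1 d=3 new=(6,6) → add node 2 parent=1 cost=6
3. q=(13,11) nearest=2 d=7 new=(9,9) → add node 3 parent=2 cost=9
4. q=(14,6) nearest=3 d=5 new=(12,6) → add node 4 parent=3 cost=12
5. q=(13,3) nearest=4 d=3 new=(13,3) → add node 5 parent=4 cost=15
6. q=(15,17) nearest=3 d=8 new=(12,12) → add node 6 parent=3 cost=12
7. q=(1,13) nearest=2 d=7 new=(3,9) → add node 7 parent=2 cost=9
8. q=(21,8) nearest=5 d=8 new=(16,6) → add node 8 parent=5 cost=18
9. q=(5,17) nearest=6 d=7 new=(9,15) → add node 9 parent=6 cost=15
10. q=(15,11) nearest=6 d=3 new=(15,11) → add node 10 parent=6 cost=15
11. q=(14,6) nearest=4 d=2 new=(14,6) → add node 11 parent=4 cost=14
12. q=(12,24) nearest=9 d=9 new=(12,18) → add node 12 parent=9 cost=18
13. q=(21,6) nearest=8 d=5 new=(19,6) → add node 13 parent=8 cost=21
14. q=(19,25) nearest=12 d=7 new=(15,21) → add node 14 parent=12 cost=21
15. q=(13,16) nearest=12 d=2 new=(13,16) → add node 15 parent=12 cost=20
16. q=(7,7) nearest=2 d=1 new=(7,7) → add node 16 parent=2 cost=7
17. q=(13,18) nearest=12 d=1 new=(13,18) → add node 17 parent=12 cost=19
18. q=(22,4) nearest=13 d=3 new=(22,4) → add node 18 parent=13 cost=24
19. q=(1,11) nearest=7 d=2 new=(1,11) → add node 19 parent=7 cost=11
20. q=(15,22) nearest=14 d=1 new=(15,22) → add node 20 parent=14 cost=22
21. q=(17,8) nearest=8 d=2 new=(17,8) → add node 21 parent=8 cost=20
22. q=(21,9) nearest=13 d=3 new=(21,9) → add node 22 parent=13 cost=24

Path: 0 1 2 3 4 5 8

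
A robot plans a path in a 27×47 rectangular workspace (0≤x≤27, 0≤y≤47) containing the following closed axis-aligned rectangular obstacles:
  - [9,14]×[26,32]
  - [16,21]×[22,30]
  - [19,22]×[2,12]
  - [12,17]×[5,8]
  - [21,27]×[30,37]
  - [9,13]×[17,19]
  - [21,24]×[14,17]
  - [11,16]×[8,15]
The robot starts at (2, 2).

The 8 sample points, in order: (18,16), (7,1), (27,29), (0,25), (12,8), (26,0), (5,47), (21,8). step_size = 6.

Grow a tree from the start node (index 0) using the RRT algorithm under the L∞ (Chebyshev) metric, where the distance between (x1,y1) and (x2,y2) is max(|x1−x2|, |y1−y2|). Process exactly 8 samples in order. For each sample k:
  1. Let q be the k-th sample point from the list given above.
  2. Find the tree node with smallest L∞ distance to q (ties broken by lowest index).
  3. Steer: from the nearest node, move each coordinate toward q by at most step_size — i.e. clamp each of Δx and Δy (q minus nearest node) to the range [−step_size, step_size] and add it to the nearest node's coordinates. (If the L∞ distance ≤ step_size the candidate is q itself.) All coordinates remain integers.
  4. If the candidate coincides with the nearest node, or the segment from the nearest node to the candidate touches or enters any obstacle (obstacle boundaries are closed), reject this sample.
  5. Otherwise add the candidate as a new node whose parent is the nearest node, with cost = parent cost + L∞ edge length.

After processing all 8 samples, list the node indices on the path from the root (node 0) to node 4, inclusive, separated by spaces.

Path: 0 1 4

1. q=(18,16) nearest=0 d=16 new=(8,8) → add node 1 parent=0 cost=6
2. q=(7,1) nearest=0 d=5 new=(7,1) → add node 2 parent=0 cost=5
3. q=(27,29) nearest=1 d=21 new=(14,14) → blocked by [11,16]×[8,15], reject
4. q=(0,25) nearest=1 d=17 new=(2,14) → add node 3 parent=1 cost=12
5. q=(12,8) nearest=1 d=4 new=(12,8) → blocked by [12,17]×[5,8], reject
6. q=(26,0) nearest=1 d=18 new=(14,2) → add node 4 parent=1 cost=12
7. q=(5,47) nearest=3 d=33 new=(5,20) → add node 5 parent=3 cost=18
8. q=(21,8) nearest=4 d=7 new=(20,8) → blocked by [19,22]×[2,12], reject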